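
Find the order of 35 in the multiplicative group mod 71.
70

71 is prime, so ord(35) divides φ(71) = 70.
Divisors of 70: 1, 2, 5, 7, 10, 14, 35, 70.
Repeated squaring: 35^1 ≡ 35, 35^2 ≡ 18, 35^4 ≡ 40, 35^8 ≡ 38, 35^16 ≡ 24, 35^32 ≡ 8, 35^64 ≡ 64 (mod 71).
Test 35^d mod 71 for each divisor d in increasing order:
35^1 ≡ 35
35^2 ≡ 18
35^5 = 35^4·35^1 ≡ 51
35^7 = 35^4·35^2·35^1 ≡ 66
35^10 = 35^8·35^2 ≡ 45
35^14 = 35^8·35^4·35^2 ≡ 25
35^35 = 35^32·35^2·35^1 ≡ 70
35^70 = 35^64·35^4·35^2 ≡ 1  ← first divisor giving 1
The order is 70.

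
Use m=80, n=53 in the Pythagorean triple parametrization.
(3591, 8480, 9209)

Euclid's formula: a = m² - n², b = 2mn, c = m² + n²
m = 80, n = 53
a = 80² - 53² = 6400 - 2809 = 3591
b = 2 × 80 × 53 = 8480
c = 80² + 53² = 6400 + 2809 = 9209
Verification: 3591² + 8480² = 12895281 + 71910400 = 84805681 = 9209² ✓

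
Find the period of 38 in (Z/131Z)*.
65

131 is prime, so ord(38) divides φ(131) = 130.
Divisors of 130: 1, 2, 5, 10, 13, 26, 65, 130.
Repeated squaring: 38^1 ≡ 38, 38^2 ≡ 3, 38^4 ≡ 9, 38^8 ≡ 81, 38^16 ≡ 11, 38^32 ≡ 121, 38^64 ≡ 100, 38^128 ≡ 44 (mod 131).
Test 38^d mod 131 for each divisor d in increasing order:
38^1 ≡ 38
38^2 ≡ 3
38^5 = 38^4·38^1 ≡ 80
38^10 = 38^8·38^2 ≡ 112
38^13 = 38^8·38^4·38^1 ≡ 61
38^26 = 38^16·38^8·38^2 ≡ 53
38^65 = 38^64·38^1 ≡ 1  ← first divisor giving 1
The order is 65.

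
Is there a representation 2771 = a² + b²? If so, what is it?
Not possible

Factorization: 2771 = 17 × 163
By Fermat: n is sum of two squares iff every prime p ≡ 3 (mod 4) appears to even power.
Prime(s) ≡ 3 (mod 4) with odd exponent: [(163, 1)]
Therefore 2771 cannot be expressed as a² + b².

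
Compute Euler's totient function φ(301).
252

301 = 7 × 43
φ(n) = n × ∏(1 - 1/p) for each prime p dividing n
φ(301) = 301 × (1 - 1/7) × (1 - 1/43) = 252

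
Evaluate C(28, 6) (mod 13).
0

Using Lucas' theorem:
Write n=28 and k=6 in base 13:
n in base 13: [2, 2]
k in base 13: [0, 6]
C(28,6) mod 13 = ∏ C(n_i, k_i) mod 13
Digit binomials (mod 13): C(2,0) = 1; C(2,6) = 0 (k_i > n_i)
Product: 1 × 0 = 0 ≡ 0 (mod 13)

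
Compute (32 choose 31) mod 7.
4

Using Lucas' theorem:
Write n=32 and k=31 in base 7:
n in base 7: [4, 4]
k in base 7: [4, 3]
C(32,31) mod 7 = ∏ C(n_i, k_i) mod 7
Digit binomials (mod 7): C(4,4) = 1; C(4,3) = 4
Product: 1 × 4 = 4 ≡ 4 (mod 7)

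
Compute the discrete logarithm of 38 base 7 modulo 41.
5

Baby-step giant-step with step n = ⌈√41⌉ = 7.
Baby steps 7^j mod 41 (j:value) for j=0..6: 0:1, 1:7, 2:8, 3:15, 4:23, 5:38, 6:20.
h = 38 is already in the table at j=5, so x = 5.
Check: 7^5 ≡ 38 (mod 41).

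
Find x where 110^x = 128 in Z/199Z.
4

Baby-step giant-step with step n = ⌈√199⌉ = 15.
Baby steps 110^j mod 199 (j:value) for j=0..14: 0:1, 1:110, 2:160, 3:88, 4:128, 5:150, 6:182, 7:120, 8:66, 9:96, 10:13, 11:37, 12:90, 13:149, 14:72.
h = 128 is already in the table at j=4, so x = 4.
Check: 110^4 ≡ 128 (mod 199).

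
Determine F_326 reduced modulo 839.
333

Matrix identity: Q^n = [[F_(n+1), F_n], [F_n, F_(n-1)]] with Q = [[1,1],[1,0]].
n = 326 = 101000110₂. Square-and-multiply, entries mod 839:
Q^1 = [[1,1],[1,0]]
Q^2 = (Q^1)² = [[2,1],[1,1]]
Q^5 = (Q^2)²·Q = [[8,5],[5,3]]
Q^10 = (Q^5)² = [[89,55],[55,34]]
Q^20 = (Q^10)² = [[39,53],[53,825]]
Q^40 = (Q^20)² = [[135,486],[486,488]]
Q^81 = (Q^40)²·Q = [[103,204],[204,738]]
Q^163 = (Q^81)²·Q = [[615,207],[207,408]]
Q^326 = (Q^163)² = [[735,333],[333,402]]
F_326 mod 839 = Q^326[0][1] = 333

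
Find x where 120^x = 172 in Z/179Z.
124

Baby-step giant-step with step n = ⌈√179⌉ = 14.
Baby steps 120^j mod 179 (j:value) for j=0..13: 0:1, 1:120, 2:80, 3:113, 4:135, 5:90, 6:60, 7:40, 8:146, 9:157, 10:45, 11:30, 12:20, 13:73.
Giant-step multiplier: 120^(-14) ≡ 120^(178-14) = 120^164 ≡ 65 (mod 179).
Giant steps γ_i = 172·65^i mod 179: γ_0=172, γ_1=82, γ_2=139, γ_3=85, γ_4=155, γ_5=51, γ_6=93, γ_7=138, γ_8=20 (in table at j=12).
x = i·n + j = 8·14 + 12 = 124.
Check: 120^124 ≡ 172 (mod 179).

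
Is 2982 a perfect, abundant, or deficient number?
abundant

Proper divisors of 2982: sum = 1 + 2 + 3 + 6 + 7 + 14 + 21 + 42 + 71 + 142 + 213 + 426 + 497 + 994 + 1491 = 3930
Since 3930 > 2982, 2982 is abundant.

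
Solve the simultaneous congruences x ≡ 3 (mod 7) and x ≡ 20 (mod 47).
255

Using Chinese Remainder Theorem:
M = 7 × 47 = 329
M1 = 47, M2 = 7
y1 = 47^(-1) mod 7 = 3
y2 = 7^(-1) mod 47 = 27
x = (3×47×3 + 20×7×27) mod 329 = 255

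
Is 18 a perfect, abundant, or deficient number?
abundant

Proper divisors of 18: sum = 1 + 2 + 3 + 6 + 9 = 21
Since 21 > 18, 18 is abundant.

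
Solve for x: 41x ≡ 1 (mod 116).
17

gcd(41, 116) = 1, so the inverse exists.
Extended Euclidean algorithm on (116, 41):
116 = 2 × 41 + 34  ⟹  34 = (1)·116 + (-2)·41
41 = 1 × 34 + 7  ⟹  7 = (-1)·116 + (3)·41
34 = 4 × 7 + 6  ⟹  6 = (5)·116 + (-14)·41
7 = 1 × 6 + 1  ⟹  1 = (-6)·116 + (17)·41
So (17)·41 ≡ 1 (mod 116), i.e. 41^(-1) ≡ 17 (mod 116).
Check: 41 × 17 = 697 ≡ 1 (mod 116)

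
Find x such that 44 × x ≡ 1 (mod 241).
126

gcd(44, 241) = 1, so the inverse exists.
Extended Euclidean algorithm on (241, 44):
241 = 5 × 44 + 21  ⟹  21 = (1)·241 + (-5)·44
44 = 2 × 21 + 2  ⟹  2 = (-2)·241 + (11)·44
21 = 10 × 2 + 1  ⟹  1 = (21)·241 + (-115)·44
So (-115)·44 ≡ 1 (mod 241), i.e. 44^(-1) ≡ -115 ≡ 126 (mod 241).
Check: 44 × 126 = 5544 ≡ 1 (mod 241)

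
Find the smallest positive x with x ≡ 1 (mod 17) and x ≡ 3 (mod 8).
35

Using Chinese Remainder Theorem:
M = 17 × 8 = 136
M1 = 8, M2 = 17
y1 = 8^(-1) mod 17 = 15
y2 = 17^(-1) mod 8 = 1
x = (1×8×15 + 3×17×1) mod 136 = 35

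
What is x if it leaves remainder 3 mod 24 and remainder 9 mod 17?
315

Using Chinese Remainder Theorem:
M = 24 × 17 = 408
M1 = 17, M2 = 24
y1 = 17^(-1) mod 24 = 17
y2 = 24^(-1) mod 17 = 5
x = (3×17×17 + 9×24×5) mod 408 = 315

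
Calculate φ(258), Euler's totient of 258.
84

258 = 2 × 3 × 43
φ(n) = n × ∏(1 - 1/p) for each prime p dividing n
φ(258) = 258 × (1 - 1/2) × (1 - 1/3) × (1 - 1/43) = 84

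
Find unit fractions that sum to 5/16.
1/4 + 1/16

Greedy algorithm:
5/16: ceiling(16/5) = 4, use 1/4
1/16: ceiling(16/1) = 16, use 1/16
Result: 5/16 = 1/4 + 1/16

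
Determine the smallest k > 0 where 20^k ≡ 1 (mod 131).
65

131 is prime, so ord(20) divides φ(131) = 130.
Divisors of 130: 1, 2, 5, 10, 13, 26, 65, 130.
Repeated squaring: 20^1 ≡ 20, 20^2 ≡ 7, 20^4 ≡ 49, 20^8 ≡ 43, 20^16 ≡ 15, 20^32 ≡ 94, 20^64 ≡ 59, 20^128 ≡ 75 (mod 131).
Test 20^d mod 131 for each divisor d in increasing order:
20^1 ≡ 20
20^2 ≡ 7
20^5 = 20^4·20^1 ≡ 63
20^10 = 20^8·20^2 ≡ 39
20^13 = 20^8·20^4·20^1 ≡ 89
20^26 = 20^16·20^8·20^2 ≡ 61
20^65 = 20^64·20^1 ≡ 1  ← first divisor giving 1
The order is 65.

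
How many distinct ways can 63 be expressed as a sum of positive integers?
1505499

p(n) counts ways to write n as a sum of positive integers (order ignored).
Euler's pentagonal recurrence: p(k) = p(k-1) + p(k-2) - p(k-5) - p(k-7) + p(k-12) + p(k-15) - ... (offsets j(3j∓1)/2, signs ++--, p(0)=1, p(<0)=0).
DP table for k = 0..62: p(0)=1, p(1)=1, p(2)=2, p(3)=3, p(4)=5, p(5)=7, p(6)=11, p(7)=15, p(8)=22, p(9)=30, p(10)=42, p(11)=56, p(12)=77, p(13)=101, p(14)=135, p(15)=176, p(16)=231, p(17)=297, p(18)=385, p(19)=490, p(20)=627, p(21)=792, p(22)=1002, p(23)=1255, p(24)=1575, p(25)=1958, p(26)=2436, p(27)=3010, p(28)=3718, p(29)=4565, p(30)=5604, p(31)=6842, p(32)=8349, p(33)=10143, p(34)=12310, p(35)=14883, p(36)=17977, p(37)=21637, p(38)=26015, p(39)=31185, p(40)=37338, p(41)=44583, p(42)=53174, p(43)=63261, p(44)=75175, p(45)=89134, p(46)=105558, p(47)=124754, p(48)=147273, p(49)=173525, p(50)=204226, p(51)=239943, p(52)=281589, p(53)=329931, p(54)=386155, p(55)=451276, p(56)=526823, p(57)=614154, p(58)=715220, p(59)=831820, p(60)=966467, p(61)=1121505, p(62)=1300156.
Final step: p(63) = p(62) + p(61) - p(58) - p(56) + p(51) + p(48) - p(41) - p(37) + p(28) + p(23) - p(12) - p(6)
= 1300156 + 1121505 - 715220 - 526823 + 239943 + 147273 - 44583 - 21637 + 3718 + 1255 - 77 - 11
= 1505499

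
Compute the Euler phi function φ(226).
112

226 = 2 × 113
φ(n) = n × ∏(1 - 1/p) for each prime p dividing n
φ(226) = 226 × (1 - 1/2) × (1 - 1/113) = 112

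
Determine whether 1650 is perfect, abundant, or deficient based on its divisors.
abundant

Proper divisors of 1650: sum = 1 + 2 + 3 + 5 + 6 + 10 + 11 + 15 + ... + 275 + 330 + 550 + 825 (23 divisors) = 2814
Since 2814 > 1650, 1650 is abundant.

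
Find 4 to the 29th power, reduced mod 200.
144

Repeated squaring. Binary of 29 = 11101.
4^1 ≡ 4 (mod 200); 4^2 ≡ 16 (mod 200); 4^4 ≡ 56 (mod 200); 4^8 ≡ 136 (mod 200); 4^16 ≡ 96 (mod 200)
4^29 = 4^1 × 4^4 × 4^8 × 4^16 ≡ 144 (mod 200)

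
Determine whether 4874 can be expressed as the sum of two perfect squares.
43² + 55² (a=43, b=55)

Factorization: 4874 = 2 × 2437
By Fermat: n is sum of two squares iff every prime p ≡ 3 (mod 4) appears to even power.
All primes ≡ 3 (mod 4) appear to even power.
Search a = 0, 1, 2, … for 4874 - a² a perfect square: first hit at a = 43: 4874 - 1849 = 3025 = 55².
4874 = 43² + 55² = 1849 + 3025 ✓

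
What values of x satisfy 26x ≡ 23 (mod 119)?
x ≡ 97 (mod 119)

gcd(26, 119) = 1, which divides 23, so solutions exist.
Find 26^(-1) mod 119 by the extended Euclidean algorithm:
119 = 4 × 26 + 15  ⟹  15 = (1)·119 + (-4)·26
26 = 1 × 15 + 11  ⟹  11 = (-1)·119 + (5)·26
15 = 1 × 11 + 4  ⟹  4 = (2)·119 + (-9)·26
11 = 2 × 4 + 3  ⟹  3 = (-5)·119 + (23)·26
4 = 1 × 3 + 1  ⟹  1 = (7)·119 + (-32)·26
So (-32)·26 ≡ 1 (mod 119), i.e. 26^(-1) ≡ -32 ≡ 87 (mod 119).
x ≡ 87 × 23 = 2001 ≡ 97 (mod 119).
Check: 26 × 97 = 2522 ≡ 23 (mod 119).
Unique solution: x ≡ 97 (mod 119)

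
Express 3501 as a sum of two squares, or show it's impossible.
30² + 51² (a=30, b=51)

Factorization: 3501 = 3^2 × 389
By Fermat: n is sum of two squares iff every prime p ≡ 3 (mod 4) appears to even power.
All primes ≡ 3 (mod 4) appear to even power.
Search a = 0, 1, 2, … for 3501 - a² a perfect square: first hit at a = 30: 3501 - 900 = 2601 = 51².
3501 = 30² + 51² = 900 + 2601 ✓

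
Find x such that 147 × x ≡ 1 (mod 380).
243

gcd(147, 380) = 1, so the inverse exists.
Extended Euclidean algorithm on (380, 147):
380 = 2 × 147 + 86  ⟹  86 = (1)·380 + (-2)·147
147 = 1 × 86 + 61  ⟹  61 = (-1)·380 + (3)·147
86 = 1 × 61 + 25  ⟹  25 = (2)·380 + (-5)·147
61 = 2 × 25 + 11  ⟹  11 = (-5)·380 + (13)·147
25 = 2 × 11 + 3  ⟹  3 = (12)·380 + (-31)·147
11 = 3 × 3 + 2  ⟹  2 = (-41)·380 + (106)·147
3 = 1 × 2 + 1  ⟹  1 = (53)·380 + (-137)·147
So (-137)·147 ≡ 1 (mod 380), i.e. 147^(-1) ≡ -137 ≡ 243 (mod 380).
Check: 147 × 243 = 35721 ≡ 1 (mod 380)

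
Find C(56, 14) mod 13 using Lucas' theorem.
3

Using Lucas' theorem:
Write n=56 and k=14 in base 13:
n in base 13: [4, 4]
k in base 13: [1, 1]
C(56,14) mod 13 = ∏ C(n_i, k_i) mod 13
Digit binomials (mod 13): C(4,1) = 4; C(4,1) = 4
Product: 4 × 4 = 16 ≡ 3 (mod 13)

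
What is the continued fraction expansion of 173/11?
[15; 1, 2, 1, 2]

Euclidean algorithm steps:
173 = 15 × 11 + 8
11 = 1 × 8 + 3
8 = 2 × 3 + 2
3 = 1 × 2 + 1
2 = 2 × 1 + 0
Continued fraction: [15; 1, 2, 1, 2]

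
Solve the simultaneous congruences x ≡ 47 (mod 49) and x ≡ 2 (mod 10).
292

Using Chinese Remainder Theorem:
M = 49 × 10 = 490
M1 = 10, M2 = 49
y1 = 10^(-1) mod 49 = 5
y2 = 49^(-1) mod 10 = 9
x = (47×10×5 + 2×49×9) mod 490 = 292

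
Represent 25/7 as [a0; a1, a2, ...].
[3; 1, 1, 3]

Euclidean algorithm steps:
25 = 3 × 7 + 4
7 = 1 × 4 + 3
4 = 1 × 3 + 1
3 = 3 × 1 + 0
Continued fraction: [3; 1, 1, 3]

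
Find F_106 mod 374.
305

Matrix identity: Q^n = [[F_(n+1), F_n], [F_n, F_(n-1)]] with Q = [[1,1],[1,0]].
n = 106 = 1101010₂. Square-and-multiply, entries mod 374:
Q^1 = [[1,1],[1,0]]
Q^3 = (Q^1)²·Q = [[3,2],[2,1]]
Q^6 = (Q^3)² = [[13,8],[8,5]]
Q^13 = (Q^6)²·Q = [[3,233],[233,144]]
Q^26 = (Q^13)² = [[68,217],[217,225]]
Q^53 = (Q^26)²·Q = [[102,101],[101,1]]
Q^106 = (Q^53)² = [[35,305],[305,104]]
F_106 mod 374 = Q^106[0][1] = 305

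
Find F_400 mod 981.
492

Matrix identity: Q^n = [[F_(n+1), F_n], [F_n, F_(n-1)]] with Q = [[1,1],[1,0]].
n = 400 = 110010000₂. Square-and-multiply, entries mod 981:
Q^1 = [[1,1],[1,0]]
Q^3 = (Q^1)²·Q = [[3,2],[2,1]]
Q^6 = (Q^3)² = [[13,8],[8,5]]
Q^12 = (Q^6)² = [[233,144],[144,89]]
Q^25 = (Q^12)²·Q = [[730,469],[469,261]]
Q^50 = (Q^25)² = [[434,766],[766,649]]
Q^100 = (Q^50)² = [[122,633],[633,470]]
Q^200 = (Q^100)² = [[610,975],[975,616]]
Q^400 = (Q^200)² = [[337,492],[492,826]]
F_400 mod 981 = Q^400[0][1] = 492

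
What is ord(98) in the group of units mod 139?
138

139 is prime, so ord(98) divides φ(139) = 138.
Divisors of 138: 1, 2, 3, 6, 23, 46, 69, 138.
Repeated squaring: 98^1 ≡ 98, 98^2 ≡ 13, 98^4 ≡ 30, 98^8 ≡ 66, 98^16 ≡ 47, 98^32 ≡ 124, 98^64 ≡ 86, 98^128 ≡ 29 (mod 139).
Test 98^d mod 139 for each divisor d in increasing order:
98^1 ≡ 98
98^2 ≡ 13
98^3 = 98^2·98^1 ≡ 23
98^6 = 98^4·98^2 ≡ 112
98^23 = 98^16·98^4·98^2·98^1 ≡ 43
98^46 = 98^32·98^8·98^4·98^2 ≡ 42
98^69 = 98^64·98^4·98^1 ≡ 138
98^138 = 98^128·98^8·98^2 ≡ 1  ← first divisor giving 1
The order is 138.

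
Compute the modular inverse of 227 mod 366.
287

gcd(227, 366) = 1, so the inverse exists.
Extended Euclidean algorithm on (366, 227):
366 = 1 × 227 + 139  ⟹  139 = (1)·366 + (-1)·227
227 = 1 × 139 + 88  ⟹  88 = (-1)·366 + (2)·227
139 = 1 × 88 + 51  ⟹  51 = (2)·366 + (-3)·227
88 = 1 × 51 + 37  ⟹  37 = (-3)·366 + (5)·227
51 = 1 × 37 + 14  ⟹  14 = (5)·366 + (-8)·227
37 = 2 × 14 + 9  ⟹  9 = (-13)·366 + (21)·227
14 = 1 × 9 + 5  ⟹  5 = (18)·366 + (-29)·227
9 = 1 × 5 + 4  ⟹  4 = (-31)·366 + (50)·227
5 = 1 × 4 + 1  ⟹  1 = (49)·366 + (-79)·227
So (-79)·227 ≡ 1 (mod 366), i.e. 227^(-1) ≡ -79 ≡ 287 (mod 366).
Check: 227 × 287 = 65149 ≡ 1 (mod 366)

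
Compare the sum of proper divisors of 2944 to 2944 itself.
abundant

Proper divisors of 2944: sum = 1 + 2 + 4 + 8 + 16 + 23 + 32 + 46 + 64 + 92 + 128 + 184 + 368 + 736 + 1472 = 3176
Since 3176 > 2944, 2944 is abundant.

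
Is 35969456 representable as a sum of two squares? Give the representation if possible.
Not possible

Factorization: 35969456 = 2^4 × 131^3
By Fermat: n is sum of two squares iff every prime p ≡ 3 (mod 4) appears to even power.
Prime(s) ≡ 3 (mod 4) with odd exponent: [(131, 3)]
Therefore 35969456 cannot be expressed as a² + b².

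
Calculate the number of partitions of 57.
614154

p(n) counts ways to write n as a sum of positive integers (order ignored).
Euler's pentagonal recurrence: p(k) = p(k-1) + p(k-2) - p(k-5) - p(k-7) + p(k-12) + p(k-15) - ... (offsets j(3j∓1)/2, signs ++--, p(0)=1, p(<0)=0).
DP table for k = 0..56: p(0)=1, p(1)=1, p(2)=2, p(3)=3, p(4)=5, p(5)=7, p(6)=11, p(7)=15, p(8)=22, p(9)=30, p(10)=42, p(11)=56, p(12)=77, p(13)=101, p(14)=135, p(15)=176, p(16)=231, p(17)=297, p(18)=385, p(19)=490, p(20)=627, p(21)=792, p(22)=1002, p(23)=1255, p(24)=1575, p(25)=1958, p(26)=2436, p(27)=3010, p(28)=3718, p(29)=4565, p(30)=5604, p(31)=6842, p(32)=8349, p(33)=10143, p(34)=12310, p(35)=14883, p(36)=17977, p(37)=21637, p(38)=26015, p(39)=31185, p(40)=37338, p(41)=44583, p(42)=53174, p(43)=63261, p(44)=75175, p(45)=89134, p(46)=105558, p(47)=124754, p(48)=147273, p(49)=173525, p(50)=204226, p(51)=239943, p(52)=281589, p(53)=329931, p(54)=386155, p(55)=451276, p(56)=526823.
Final step: p(57) = p(56) + p(55) - p(52) - p(50) + p(45) + p(42) - p(35) - p(31) + p(22) + p(17) - p(6) - p(0)
= 526823 + 451276 - 281589 - 204226 + 89134 + 53174 - 14883 - 6842 + 1002 + 297 - 11 - 1
= 614154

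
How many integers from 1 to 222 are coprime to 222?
72

222 = 2 × 3 × 37
φ(n) = n × ∏(1 - 1/p) for each prime p dividing n
φ(222) = 222 × (1 - 1/2) × (1 - 1/3) × (1 - 1/37) = 72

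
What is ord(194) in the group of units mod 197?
196

197 is prime, so ord(194) divides φ(197) = 196.
Divisors of 196: 1, 2, 4, 7, 14, 28, 49, 98, 196.
Repeated squaring: 194^1 ≡ 194, 194^2 ≡ 9, 194^4 ≡ 81, 194^8 ≡ 60, 194^16 ≡ 54, 194^32 ≡ 158, 194^64 ≡ 142, 194^128 ≡ 70 (mod 197).
Test 194^d mod 197 for each divisor d in increasing order:
194^1 ≡ 194
194^2 ≡ 9
194^4 ≡ 81
194^7 = 194^4·194^2·194^1 ≡ 177
194^14 = 194^8·194^4·194^2 ≡ 6
194^28 = 194^16·194^8·194^4 ≡ 36
194^49 = 194^32·194^16·194^1 ≡ 14
194^98 = 194^64·194^32·194^2 ≡ 196
194^196 = 194^128·194^64·194^4 ≡ 1  ← first divisor giving 1
The order is 196.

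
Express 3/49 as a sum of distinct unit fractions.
1/17 + 1/417 + 1/347361

Greedy algorithm:
3/49: ceiling(49/3) = 17, use 1/17
2/833: ceiling(833/2) = 417, use 1/417
1/347361: ceiling(347361/1) = 347361, use 1/347361
Result: 3/49 = 1/17 + 1/417 + 1/347361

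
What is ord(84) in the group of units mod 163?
81

163 is prime, so ord(84) divides φ(163) = 162.
Divisors of 162: 1, 2, 3, 6, 9, 18, 27, 54, 81, 162.
Repeated squaring: 84^1 ≡ 84, 84^2 ≡ 47, 84^4 ≡ 90, 84^8 ≡ 113, 84^16 ≡ 55, 84^32 ≡ 91, 84^64 ≡ 131, 84^128 ≡ 46 (mod 163).
Test 84^d mod 163 for each divisor d in increasing order:
84^1 ≡ 84
84^2 ≡ 47
84^3 = 84^2·84^1 ≡ 36
84^6 = 84^4·84^2 ≡ 155
84^9 = 84^8·84^1 ≡ 38
84^18 = 84^16·84^2 ≡ 140
84^27 = 84^16·84^8·84^2·84^1 ≡ 104
84^54 = 84^32·84^16·84^4·84^2 ≡ 58
84^81 = 84^64·84^16·84^1 ≡ 1  ← first divisor giving 1
The order is 81.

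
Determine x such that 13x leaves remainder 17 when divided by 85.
x ≡ 34 (mod 85)

gcd(13, 85) = 1, which divides 17, so solutions exist.
Find 13^(-1) mod 85 by the extended Euclidean algorithm:
85 = 6 × 13 + 7  ⟹  7 = (1)·85 + (-6)·13
13 = 1 × 7 + 6  ⟹  6 = (-1)·85 + (7)·13
7 = 1 × 6 + 1  ⟹  1 = (2)·85 + (-13)·13
So (-13)·13 ≡ 1 (mod 85), i.e. 13^(-1) ≡ -13 ≡ 72 (mod 85).
x ≡ 72 × 17 = 1224 ≡ 34 (mod 85).
Check: 13 × 34 = 442 ≡ 17 (mod 85).
Unique solution: x ≡ 34 (mod 85)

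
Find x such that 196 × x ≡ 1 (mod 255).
121

gcd(196, 255) = 1, so the inverse exists.
Extended Euclidean algorithm on (255, 196):
255 = 1 × 196 + 59  ⟹  59 = (1)·255 + (-1)·196
196 = 3 × 59 + 19  ⟹  19 = (-3)·255 + (4)·196
59 = 3 × 19 + 2  ⟹  2 = (10)·255 + (-13)·196
19 = 9 × 2 + 1  ⟹  1 = (-93)·255 + (121)·196
So (121)·196 ≡ 1 (mod 255), i.e. 196^(-1) ≡ 121 (mod 255).
Check: 196 × 121 = 23716 ≡ 1 (mod 255)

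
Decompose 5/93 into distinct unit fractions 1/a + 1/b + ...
1/19 + 1/884 + 1/1562028

Greedy algorithm:
5/93: ceiling(93/5) = 19, use 1/19
2/1767: ceiling(1767/2) = 884, use 1/884
1/1562028: ceiling(1562028/1) = 1562028, use 1/1562028
Result: 5/93 = 1/19 + 1/884 + 1/1562028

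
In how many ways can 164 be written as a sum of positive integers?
156919475295

p(n) counts ways to write n as a sum of positive integers (order ignored).
Euler's pentagonal recurrence: p(k) = p(k-1) + p(k-2) - p(k-5) - p(k-7) + p(k-12) + p(k-15) - ... (offsets j(3j∓1)/2, signs ++--, p(0)=1, p(<0)=0).
DP table for k = 0..163: p(0)=1, p(1)=1, p(2)=2, p(3)=3, p(4)=5, p(5)=7, p(6)=11, p(7)=15, p(8)=22, p(9)=30, p(10)=42, p(11)=56, p(12)=77, p(13)=101, p(14)=135, p(15)=176, p(16)=231, p(17)=297, p(18)=385, p(19)=490, p(20)=627, p(21)=792, p(22)=1002, p(23)=1255, p(24)=1575, p(25)=1958, p(26)=2436, p(27)=3010, p(28)=3718, p(29)=4565, p(30)=5604, p(31)=6842, p(32)=8349, p(33)=10143, p(34)=12310, p(35)=14883, p(36)=17977, p(37)=21637, p(38)=26015, p(39)=31185, p(40)=37338, p(41)=44583, p(42)=53174, p(43)=63261, p(44)=75175, p(45)=89134, p(46)=105558, p(47)=124754, p(48)=147273, p(49)=173525, p(50)=204226, p(51)=239943, p(52)=281589, p(53)=329931, p(54)=386155, p(55)=451276, p(56)=526823, p(57)=614154, p(58)=715220, p(59)=831820, p(60)=966467, p(61)=1121505, p(62)=1300156, p(63)=1505499, p(64)=1741630, p(65)=2012558, p(66)=2323520, p(67)=2679689, p(68)=3087735, p(69)=3554345, p(70)=4087968, p(71)=4697205, p(72)=5392783, p(73)=6185689, p(74)=7089500, p(75)=8118264, p(76)=9289091, p(77)=10619863, p(78)=12132164, p(79)=13848650, p(80)=15796476, p(81)=18004327, p(82)=20506255, p(83)=23338469, p(84)=26543660, p(85)=30167357, p(86)=34262962, p(87)=38887673, p(88)=44108109, p(89)=49995925, p(90)=56634173, p(91)=64112359, p(92)=72533807, p(93)=82010177, p(94)=92669720, p(95)=104651419, p(96)=118114304, p(97)=133230930, p(98)=150198136, p(99)=169229875, p(100)=190569292, p(101)=214481126, p(102)=241265379, p(103)=271248950, p(104)=304801365, p(105)=342325709, p(106)=384276336, p(107)=431149389, p(108)=483502844, p(109)=541946240, p(110)=607163746, p(111)=679903203, p(112)=761002156, p(113)=851376628, p(114)=952050665, p(115)=1064144451, p(116)=1188908248, p(117)=1327710076, p(118)=1482074143, p(119)=1653668665, p(120)=1844349560, p(121)=2056148051, p(122)=2291320912, p(123)=2552338241, p(124)=2841940500, p(125)=3163127352, p(126)=3519222692, p(127)=3913864295, p(128)=4351078600, p(129)=4835271870, p(130)=5371315400, p(131)=5964539504, p(132)=6620830889, p(133)=7346629512, p(134)=8149040695, p(135)=9035836076, p(136)=10015581680, p(137)=11097645016, p(138)=12292341831, p(139)=13610949895, p(140)=15065878135, p(141)=16670689208, p(142)=18440293320, p(143)=20390982757, p(144)=22540654445, p(145)=24908858009, p(146)=27517052599, p(147)=30388671978, p(148)=33549419497, p(149)=37027355200, p(150)=40853235313, p(151)=45060624582, p(152)=49686288421, p(153)=54770336324, p(154)=60356673280, p(155)=66493182097, p(156)=73232243759, p(157)=80630964769, p(158)=88751778802, p(159)=97662728555, p(160)=107438159466, p(161)=118159068427, p(162)=129913904637, p(163)=142798995930.
Final step: p(164) = p(163) + p(162) - p(159) - p(157) + p(152) + p(149) - p(142) - p(138) + p(129) + p(124) - p(113) - p(107) + p(94) + p(87) - p(72) - p(64) + p(47) + p(38) - p(19) - p(9)
= 142798995930 + 129913904637 - 97662728555 - 80630964769 + 49686288421 + 37027355200 - 18440293320 - 12292341831 + 4835271870 + 2841940500 - 851376628 - 431149389 + 92669720 + 38887673 - 5392783 - 1741630 + 124754 + 26015 - 490 - 30
= 156919475295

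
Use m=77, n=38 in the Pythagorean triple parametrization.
(4485, 5852, 7373)

Euclid's formula: a = m² - n², b = 2mn, c = m² + n²
m = 77, n = 38
a = 77² - 38² = 5929 - 1444 = 4485
b = 2 × 77 × 38 = 5852
c = 77² + 38² = 5929 + 1444 = 7373
Verification: 4485² + 5852² = 20115225 + 34245904 = 54361129 = 7373² ✓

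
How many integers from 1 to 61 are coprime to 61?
60

61 = 61
φ(n) = n × ∏(1 - 1/p) for each prime p dividing n
φ(61) = 61 × (1 - 1/61) = 60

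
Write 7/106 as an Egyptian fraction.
1/16 + 1/283 + 1/239984

Greedy algorithm:
7/106: ceiling(106/7) = 16, use 1/16
3/848: ceiling(848/3) = 283, use 1/283
1/239984: ceiling(239984/1) = 239984, use 1/239984
Result: 7/106 = 1/16 + 1/283 + 1/239984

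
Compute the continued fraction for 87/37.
[2; 2, 1, 5, 2]

Euclidean algorithm steps:
87 = 2 × 37 + 13
37 = 2 × 13 + 11
13 = 1 × 11 + 2
11 = 5 × 2 + 1
2 = 2 × 1 + 0
Continued fraction: [2; 2, 1, 5, 2]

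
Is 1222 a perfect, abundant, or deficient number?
deficient

Proper divisors of 1222: sum = 1 + 2 + 13 + 26 + 47 + 94 + 611 = 794
Since 794 < 1222, 1222 is deficient.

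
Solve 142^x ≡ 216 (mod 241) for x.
204

Baby-step giant-step with step n = ⌈√241⌉ = 16.
Baby steps 142^j mod 241 (j:value) for j=0..15: 0:1, 1:142, 2:161, 3:208, 4:134, 5:230, 6:125, 7:157, 8:122, 9:213, 10:121, 11:71, 12:201, 13:104, 14:67, 15:115.
Giant-step multiplier: 142^(-16) ≡ 142^(240-16) = 142^224 ≡ 54 (mod 241).
Giant steps γ_i = 216·54^i mod 241: γ_0=216, γ_1=96, γ_2=123, γ_3=135, γ_4=60, γ_5=107, γ_6=235, γ_7=158, γ_8=97, γ_9=177, γ_10=159, γ_11=151, γ_12=201 (in table at j=12).
x = i·n + j = 12·16 + 12 = 204.
Check: 142^204 ≡ 216 (mod 241).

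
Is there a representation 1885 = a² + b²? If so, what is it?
6² + 43² (a=6, b=43)

Factorization: 1885 = 5 × 13 × 29
By Fermat: n is sum of two squares iff every prime p ≡ 3 (mod 4) appears to even power.
All primes ≡ 3 (mod 4) appear to even power.
Search a = 0, 1, 2, … for 1885 - a² a perfect square: first hit at a = 6: 1885 - 36 = 1849 = 43².
1885 = 6² + 43² = 36 + 1849 ✓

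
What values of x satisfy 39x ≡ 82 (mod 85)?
x ≡ 13 (mod 85)

gcd(39, 85) = 1, which divides 82, so solutions exist.
Find 39^(-1) mod 85 by the extended Euclidean algorithm:
85 = 2 × 39 + 7  ⟹  7 = (1)·85 + (-2)·39
39 = 5 × 7 + 4  ⟹  4 = (-5)·85 + (11)·39
7 = 1 × 4 + 3  ⟹  3 = (6)·85 + (-13)·39
4 = 1 × 3 + 1  ⟹  1 = (-11)·85 + (24)·39
So (24)·39 ≡ 1 (mod 85), i.e. 39^(-1) ≡ 24 (mod 85).
x ≡ 24 × 82 = 1968 ≡ 13 (mod 85).
Check: 39 × 13 = 507 ≡ 82 (mod 85).
Unique solution: x ≡ 13 (mod 85)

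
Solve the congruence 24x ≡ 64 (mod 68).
x ≡ 14 (mod 17)

gcd(24, 68) = 4, which divides 64, so solutions exist.
Divide through by 4: 6x ≡ 16 (mod 17).
Find 6^(-1) mod 17 by the extended Euclidean algorithm:
17 = 2 × 6 + 5  ⟹  5 = (1)·17 + (-2)·6
6 = 1 × 5 + 1  ⟹  1 = (-1)·17 + (3)·6
So (3)·6 ≡ 1 (mod 17), i.e. 6^(-1) ≡ 3 (mod 17).
x ≡ 3 × 16 = 48 ≡ 14 (mod 17).
Check: 24 × 14 = 336 ≡ 64 (mod 68).
x ≡ 14 (mod 17), giving 4 solutions mod 68.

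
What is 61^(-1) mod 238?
199

gcd(61, 238) = 1, so the inverse exists.
Extended Euclidean algorithm on (238, 61):
238 = 3 × 61 + 55  ⟹  55 = (1)·238 + (-3)·61
61 = 1 × 55 + 6  ⟹  6 = (-1)·238 + (4)·61
55 = 9 × 6 + 1  ⟹  1 = (10)·238 + (-39)·61
So (-39)·61 ≡ 1 (mod 238), i.e. 61^(-1) ≡ -39 ≡ 199 (mod 238).
Check: 61 × 199 = 12139 ≡ 1 (mod 238)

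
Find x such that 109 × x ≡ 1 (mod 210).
79

gcd(109, 210) = 1, so the inverse exists.
Extended Euclidean algorithm on (210, 109):
210 = 1 × 109 + 101  ⟹  101 = (1)·210 + (-1)·109
109 = 1 × 101 + 8  ⟹  8 = (-1)·210 + (2)·109
101 = 12 × 8 + 5  ⟹  5 = (13)·210 + (-25)·109
8 = 1 × 5 + 3  ⟹  3 = (-14)·210 + (27)·109
5 = 1 × 3 + 2  ⟹  2 = (27)·210 + (-52)·109
3 = 1 × 2 + 1  ⟹  1 = (-41)·210 + (79)·109
So (79)·109 ≡ 1 (mod 210), i.e. 109^(-1) ≡ 79 (mod 210).
Check: 109 × 79 = 8611 ≡ 1 (mod 210)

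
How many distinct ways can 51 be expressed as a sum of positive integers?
239943

p(n) counts ways to write n as a sum of positive integers (order ignored).
Euler's pentagonal recurrence: p(k) = p(k-1) + p(k-2) - p(k-5) - p(k-7) + p(k-12) + p(k-15) - ... (offsets j(3j∓1)/2, signs ++--, p(0)=1, p(<0)=0).
DP table for k = 0..50: p(0)=1, p(1)=1, p(2)=2, p(3)=3, p(4)=5, p(5)=7, p(6)=11, p(7)=15, p(8)=22, p(9)=30, p(10)=42, p(11)=56, p(12)=77, p(13)=101, p(14)=135, p(15)=176, p(16)=231, p(17)=297, p(18)=385, p(19)=490, p(20)=627, p(21)=792, p(22)=1002, p(23)=1255, p(24)=1575, p(25)=1958, p(26)=2436, p(27)=3010, p(28)=3718, p(29)=4565, p(30)=5604, p(31)=6842, p(32)=8349, p(33)=10143, p(34)=12310, p(35)=14883, p(36)=17977, p(37)=21637, p(38)=26015, p(39)=31185, p(40)=37338, p(41)=44583, p(42)=53174, p(43)=63261, p(44)=75175, p(45)=89134, p(46)=105558, p(47)=124754, p(48)=147273, p(49)=173525, p(50)=204226.
Final step: p(51) = p(50) + p(49) - p(46) - p(44) + p(39) + p(36) - p(29) - p(25) + p(16) + p(11) - p(0)
= 204226 + 173525 - 105558 - 75175 + 31185 + 17977 - 4565 - 1958 + 231 + 56 - 1
= 239943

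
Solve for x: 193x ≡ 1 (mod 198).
79

gcd(193, 198) = 1, so the inverse exists.
Extended Euclidean algorithm on (198, 193):
198 = 1 × 193 + 5  ⟹  5 = (1)·198 + (-1)·193
193 = 38 × 5 + 3  ⟹  3 = (-38)·198 + (39)·193
5 = 1 × 3 + 2  ⟹  2 = (39)·198 + (-40)·193
3 = 1 × 2 + 1  ⟹  1 = (-77)·198 + (79)·193
So (79)·193 ≡ 1 (mod 198), i.e. 193^(-1) ≡ 79 (mod 198).
Check: 193 × 79 = 15247 ≡ 1 (mod 198)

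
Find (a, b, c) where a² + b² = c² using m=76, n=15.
(5551, 2280, 6001)

Euclid's formula: a = m² - n², b = 2mn, c = m² + n²
m = 76, n = 15
a = 76² - 15² = 5776 - 225 = 5551
b = 2 × 76 × 15 = 2280
c = 76² + 15² = 5776 + 225 = 6001
Verification: 5551² + 2280² = 30813601 + 5198400 = 36012001 = 6001² ✓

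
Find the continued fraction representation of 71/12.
[5; 1, 11]

Euclidean algorithm steps:
71 = 5 × 12 + 11
12 = 1 × 11 + 1
11 = 11 × 1 + 0
Continued fraction: [5; 1, 11]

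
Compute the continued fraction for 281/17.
[16; 1, 1, 8]

Euclidean algorithm steps:
281 = 16 × 17 + 9
17 = 1 × 9 + 8
9 = 1 × 8 + 1
8 = 8 × 1 + 0
Continued fraction: [16; 1, 1, 8]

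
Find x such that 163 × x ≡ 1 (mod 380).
7

gcd(163, 380) = 1, so the inverse exists.
Extended Euclidean algorithm on (380, 163):
380 = 2 × 163 + 54  ⟹  54 = (1)·380 + (-2)·163
163 = 3 × 54 + 1  ⟹  1 = (-3)·380 + (7)·163
So (7)·163 ≡ 1 (mod 380), i.e. 163^(-1) ≡ 7 (mod 380).
Check: 163 × 7 = 1141 ≡ 1 (mod 380)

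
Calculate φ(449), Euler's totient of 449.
448

449 = 449
φ(n) = n × ∏(1 - 1/p) for each prime p dividing n
φ(449) = 449 × (1 - 1/449) = 448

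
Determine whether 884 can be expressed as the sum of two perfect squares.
10² + 28² (a=10, b=28)

Factorization: 884 = 2^2 × 13 × 17
By Fermat: n is sum of two squares iff every prime p ≡ 3 (mod 4) appears to even power.
All primes ≡ 3 (mod 4) appear to even power.
Search a = 0, 1, 2, … for 884 - a² a perfect square: first hit at a = 10: 884 - 100 = 784 = 28².
884 = 10² + 28² = 100 + 784 ✓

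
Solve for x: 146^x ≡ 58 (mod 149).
89

Baby-step giant-step with step n = ⌈√149⌉ = 13.
Baby steps 146^j mod 149 (j:value) for j=0..12: 0:1, 1:146, 2:9, 3:122, 4:81, 5:55, 6:133, 7:48, 8:5, 9:134, 10:45, 11:14, 12:107.
Giant-step multiplier: 146^(-13) ≡ 146^(148-13) = 146^135 ≡ 136 (mod 149).
Giant steps γ_i = 58·136^i mod 149: γ_0=58, γ_1=140, γ_2=117, γ_3=118, γ_4=105, γ_5=125, γ_6=14 (in table at j=11).
x = i·n + j = 6·13 + 11 = 89.
Check: 146^89 ≡ 58 (mod 149).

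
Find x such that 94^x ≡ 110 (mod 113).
43

Baby-step giant-step with step n = ⌈√113⌉ = 11.
Baby steps 94^j mod 113 (j:value) for j=0..10: 0:1, 1:94, 2:22, 3:34, 4:32, 5:70, 6:26, 7:71, 8:7, 9:93, 10:41.
Giant-step multiplier: 94^(-11) ≡ 94^(112-11) = 94^101 ≡ 66 (mod 113).
Giant steps γ_i = 110·66^i mod 113: γ_0=110, γ_1=28, γ_2=40, γ_3=41 (in table at j=10).
x = i·n + j = 3·11 + 10 = 43.
Check: 94^43 ≡ 110 (mod 113).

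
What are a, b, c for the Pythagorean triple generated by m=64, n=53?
(1287, 6784, 6905)

Euclid's formula: a = m² - n², b = 2mn, c = m² + n²
m = 64, n = 53
a = 64² - 53² = 4096 - 2809 = 1287
b = 2 × 64 × 53 = 6784
c = 64² + 53² = 4096 + 2809 = 6905
Verification: 1287² + 6784² = 1656369 + 46022656 = 47679025 = 6905² ✓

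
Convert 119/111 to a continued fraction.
[1; 13, 1, 7]

Euclidean algorithm steps:
119 = 1 × 111 + 8
111 = 13 × 8 + 7
8 = 1 × 7 + 1
7 = 7 × 1 + 0
Continued fraction: [1; 13, 1, 7]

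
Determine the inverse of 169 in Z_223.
128

gcd(169, 223) = 1, so the inverse exists.
Extended Euclidean algorithm on (223, 169):
223 = 1 × 169 + 54  ⟹  54 = (1)·223 + (-1)·169
169 = 3 × 54 + 7  ⟹  7 = (-3)·223 + (4)·169
54 = 7 × 7 + 5  ⟹  5 = (22)·223 + (-29)·169
7 = 1 × 5 + 2  ⟹  2 = (-25)·223 + (33)·169
5 = 2 × 2 + 1  ⟹  1 = (72)·223 + (-95)·169
So (-95)·169 ≡ 1 (mod 223), i.e. 169^(-1) ≡ -95 ≡ 128 (mod 223).
Check: 169 × 128 = 21632 ≡ 1 (mod 223)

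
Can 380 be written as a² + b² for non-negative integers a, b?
Not possible

Factorization: 380 = 2^2 × 5 × 19
By Fermat: n is sum of two squares iff every prime p ≡ 3 (mod 4) appears to even power.
Prime(s) ≡ 3 (mod 4) with odd exponent: [(19, 1)]
Therefore 380 cannot be expressed as a² + b².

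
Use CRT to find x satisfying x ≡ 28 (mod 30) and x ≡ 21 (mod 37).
58

Using Chinese Remainder Theorem:
M = 30 × 37 = 1110
M1 = 37, M2 = 30
y1 = 37^(-1) mod 30 = 13
y2 = 30^(-1) mod 37 = 21
x = (28×37×13 + 21×30×21) mod 1110 = 58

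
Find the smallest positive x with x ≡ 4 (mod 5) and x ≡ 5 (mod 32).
69

Using Chinese Remainder Theorem:
M = 5 × 32 = 160
M1 = 32, M2 = 5
y1 = 32^(-1) mod 5 = 3
y2 = 5^(-1) mod 32 = 13
x = (4×32×3 + 5×5×13) mod 160 = 69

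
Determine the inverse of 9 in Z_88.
49

gcd(9, 88) = 1, so the inverse exists.
Extended Euclidean algorithm on (88, 9):
88 = 9 × 9 + 7  ⟹  7 = (1)·88 + (-9)·9
9 = 1 × 7 + 2  ⟹  2 = (-1)·88 + (10)·9
7 = 3 × 2 + 1  ⟹  1 = (4)·88 + (-39)·9
So (-39)·9 ≡ 1 (mod 88), i.e. 9^(-1) ≡ -39 ≡ 49 (mod 88).
Check: 9 × 49 = 441 ≡ 1 (mod 88)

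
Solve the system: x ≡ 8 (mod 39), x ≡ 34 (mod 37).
515

Using Chinese Remainder Theorem:
M = 39 × 37 = 1443
M1 = 37, M2 = 39
y1 = 37^(-1) mod 39 = 19
y2 = 39^(-1) mod 37 = 19
x = (8×37×19 + 34×39×19) mod 1443 = 515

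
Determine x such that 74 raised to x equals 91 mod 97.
88

Baby-step giant-step with step n = ⌈√97⌉ = 10.
Baby steps 74^j mod 97 (j:value) for j=0..9: 0:1, 1:74, 2:44, 3:55, 4:93, 5:92, 6:18, 7:71, 8:16, 9:20.
Giant-step multiplier: 74^(-10) ≡ 74^(96-10) = 74^86 ≡ 66 (mod 97).
Giant steps γ_i = 91·66^i mod 97: γ_0=91, γ_1=89, γ_2=54, γ_3=72, γ_4=96, γ_5=31, γ_6=9, γ_7=12, γ_8=16 (in table at j=8).
x = i·n + j = 8·10 + 8 = 88.
Check: 74^88 ≡ 91 (mod 97).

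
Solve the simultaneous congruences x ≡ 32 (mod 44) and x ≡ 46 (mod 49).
340

Using Chinese Remainder Theorem:
M = 44 × 49 = 2156
M1 = 49, M2 = 44
y1 = 49^(-1) mod 44 = 9
y2 = 44^(-1) mod 49 = 39
x = (32×49×9 + 46×44×39) mod 2156 = 340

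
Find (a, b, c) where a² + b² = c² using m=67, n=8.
(4425, 1072, 4553)

Euclid's formula: a = m² - n², b = 2mn, c = m² + n²
m = 67, n = 8
a = 67² - 8² = 4489 - 64 = 4425
b = 2 × 67 × 8 = 1072
c = 67² + 8² = 4489 + 64 = 4553
Verification: 4425² + 1072² = 19580625 + 1149184 = 20729809 = 4553² ✓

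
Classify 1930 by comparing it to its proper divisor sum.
deficient

Proper divisors of 1930: sum = 1 + 2 + 5 + 10 + 193 + 386 + 965 = 1562
Since 1562 < 1930, 1930 is deficient.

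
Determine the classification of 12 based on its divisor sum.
abundant

Proper divisors of 12: sum = 1 + 2 + 3 + 4 + 6 = 16
Since 16 > 12, 12 is abundant.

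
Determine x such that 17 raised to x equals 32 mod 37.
11

Baby-step giant-step with step n = ⌈√37⌉ = 7.
Baby steps 17^j mod 37 (j:value) for j=0..6: 0:1, 1:17, 2:30, 3:29, 4:12, 5:19, 6:27.
Giant-step multiplier: 17^(-7) ≡ 17^(36-7) = 17^29 ≡ 5 (mod 37).
Giant steps γ_i = 32·5^i mod 37: γ_0=32, γ_1=12 (in table at j=4).
x = i·n + j = 1·7 + 4 = 11.
Check: 17^11 ≡ 32 (mod 37).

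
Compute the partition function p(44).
75175

p(n) counts ways to write n as a sum of positive integers (order ignored).
Euler's pentagonal recurrence: p(k) = p(k-1) + p(k-2) - p(k-5) - p(k-7) + p(k-12) + p(k-15) - ... (offsets j(3j∓1)/2, signs ++--, p(0)=1, p(<0)=0).
DP table for k = 0..43: p(0)=1, p(1)=1, p(2)=2, p(3)=3, p(4)=5, p(5)=7, p(6)=11, p(7)=15, p(8)=22, p(9)=30, p(10)=42, p(11)=56, p(12)=77, p(13)=101, p(14)=135, p(15)=176, p(16)=231, p(17)=297, p(18)=385, p(19)=490, p(20)=627, p(21)=792, p(22)=1002, p(23)=1255, p(24)=1575, p(25)=1958, p(26)=2436, p(27)=3010, p(28)=3718, p(29)=4565, p(30)=5604, p(31)=6842, p(32)=8349, p(33)=10143, p(34)=12310, p(35)=14883, p(36)=17977, p(37)=21637, p(38)=26015, p(39)=31185, p(40)=37338, p(41)=44583, p(42)=53174, p(43)=63261.
Final step: p(44) = p(43) + p(42) - p(39) - p(37) + p(32) + p(29) - p(22) - p(18) + p(9) + p(4)
= 63261 + 53174 - 31185 - 21637 + 8349 + 4565 - 1002 - 385 + 30 + 5
= 75175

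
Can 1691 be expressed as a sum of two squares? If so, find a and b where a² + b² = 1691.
Not possible

Factorization: 1691 = 19 × 89
By Fermat: n is sum of two squares iff every prime p ≡ 3 (mod 4) appears to even power.
Prime(s) ≡ 3 (mod 4) with odd exponent: [(19, 1)]
Therefore 1691 cannot be expressed as a² + b².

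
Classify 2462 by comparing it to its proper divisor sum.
deficient

Proper divisors of 2462: sum = 1 + 2 + 1231 = 1234
Since 1234 < 2462, 2462 is deficient.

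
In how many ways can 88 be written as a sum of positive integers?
44108109

p(n) counts ways to write n as a sum of positive integers (order ignored).
Euler's pentagonal recurrence: p(k) = p(k-1) + p(k-2) - p(k-5) - p(k-7) + p(k-12) + p(k-15) - ... (offsets j(3j∓1)/2, signs ++--, p(0)=1, p(<0)=0).
DP table for k = 0..87: p(0)=1, p(1)=1, p(2)=2, p(3)=3, p(4)=5, p(5)=7, p(6)=11, p(7)=15, p(8)=22, p(9)=30, p(10)=42, p(11)=56, p(12)=77, p(13)=101, p(14)=135, p(15)=176, p(16)=231, p(17)=297, p(18)=385, p(19)=490, p(20)=627, p(21)=792, p(22)=1002, p(23)=1255, p(24)=1575, p(25)=1958, p(26)=2436, p(27)=3010, p(28)=3718, p(29)=4565, p(30)=5604, p(31)=6842, p(32)=8349, p(33)=10143, p(34)=12310, p(35)=14883, p(36)=17977, p(37)=21637, p(38)=26015, p(39)=31185, p(40)=37338, p(41)=44583, p(42)=53174, p(43)=63261, p(44)=75175, p(45)=89134, p(46)=105558, p(47)=124754, p(48)=147273, p(49)=173525, p(50)=204226, p(51)=239943, p(52)=281589, p(53)=329931, p(54)=386155, p(55)=451276, p(56)=526823, p(57)=614154, p(58)=715220, p(59)=831820, p(60)=966467, p(61)=1121505, p(62)=1300156, p(63)=1505499, p(64)=1741630, p(65)=2012558, p(66)=2323520, p(67)=2679689, p(68)=3087735, p(69)=3554345, p(70)=4087968, p(71)=4697205, p(72)=5392783, p(73)=6185689, p(74)=7089500, p(75)=8118264, p(76)=9289091, p(77)=10619863, p(78)=12132164, p(79)=13848650, p(80)=15796476, p(81)=18004327, p(82)=20506255, p(83)=23338469, p(84)=26543660, p(85)=30167357, p(86)=34262962, p(87)=38887673.
Final step: p(88) = p(87) + p(86) - p(83) - p(81) + p(76) + p(73) - p(66) - p(62) + p(53) + p(48) - p(37) - p(31) + p(18) + p(11)
= 38887673 + 34262962 - 23338469 - 18004327 + 9289091 + 6185689 - 2323520 - 1300156 + 329931 + 147273 - 21637 - 6842 + 385 + 56
= 44108109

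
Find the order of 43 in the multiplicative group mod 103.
102

103 is prime, so ord(43) divides φ(103) = 102.
Divisors of 102: 1, 2, 3, 6, 17, 34, 51, 102.
Repeated squaring: 43^1 ≡ 43, 43^2 ≡ 98, 43^4 ≡ 25, 43^8 ≡ 7, 43^16 ≡ 49, 43^32 ≡ 32, 43^64 ≡ 97 (mod 103).
Test 43^d mod 103 for each divisor d in increasing order:
43^1 ≡ 43
43^2 ≡ 98
43^3 = 43^2·43^1 ≡ 94
43^6 = 43^4·43^2 ≡ 81
43^17 = 43^16·43^1 ≡ 47
43^34 = 43^32·43^2 ≡ 46
43^51 = 43^32·43^16·43^2·43^1 ≡ 102
43^102 = 43^64·43^32·43^4·43^2 ≡ 1  ← first divisor giving 1
The order is 102.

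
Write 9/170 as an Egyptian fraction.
1/19 + 1/3230

Greedy algorithm:
9/170: ceiling(170/9) = 19, use 1/19
1/3230: ceiling(3230/1) = 3230, use 1/3230
Result: 9/170 = 1/19 + 1/3230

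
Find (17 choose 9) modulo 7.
6

Using Lucas' theorem:
Write n=17 and k=9 in base 7:
n in base 7: [2, 3]
k in base 7: [1, 2]
C(17,9) mod 7 = ∏ C(n_i, k_i) mod 7
Digit binomials (mod 7): C(2,1) = 2; C(3,2) = 3
Product: 2 × 3 = 6 ≡ 6 (mod 7)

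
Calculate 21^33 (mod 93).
54

Repeated squaring. Binary of 33 = 100001.
21^1 ≡ 21 (mod 93); 21^2 ≡ 69 (mod 93); 21^4 ≡ 18 (mod 93); 21^8 ≡ 45 (mod 93); 21^16 ≡ 72 (mod 93); 21^32 ≡ 69 (mod 93)
21^33 = 21^1 × 21^32 ≡ 54 (mod 93)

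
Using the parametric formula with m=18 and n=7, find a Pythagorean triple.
(275, 252, 373)

Euclid's formula: a = m² - n², b = 2mn, c = m² + n²
m = 18, n = 7
a = 18² - 7² = 324 - 49 = 275
b = 2 × 18 × 7 = 252
c = 18² + 7² = 324 + 49 = 373
Verification: 275² + 252² = 75625 + 63504 = 139129 = 373² ✓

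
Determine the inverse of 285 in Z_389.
288

gcd(285, 389) = 1, so the inverse exists.
Extended Euclidean algorithm on (389, 285):
389 = 1 × 285 + 104  ⟹  104 = (1)·389 + (-1)·285
285 = 2 × 104 + 77  ⟹  77 = (-2)·389 + (3)·285
104 = 1 × 77 + 27  ⟹  27 = (3)·389 + (-4)·285
77 = 2 × 27 + 23  ⟹  23 = (-8)·389 + (11)·285
27 = 1 × 23 + 4  ⟹  4 = (11)·389 + (-15)·285
23 = 5 × 4 + 3  ⟹  3 = (-63)·389 + (86)·285
4 = 1 × 3 + 1  ⟹  1 = (74)·389 + (-101)·285
So (-101)·285 ≡ 1 (mod 389), i.e. 285^(-1) ≡ -101 ≡ 288 (mod 389).
Check: 285 × 288 = 82080 ≡ 1 (mod 389)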